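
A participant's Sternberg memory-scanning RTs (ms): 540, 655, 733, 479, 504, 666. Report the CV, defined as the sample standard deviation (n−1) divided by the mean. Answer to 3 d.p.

n = 6, Σ = 3577, M = 596.1667
Σ(x−M)² = 52438.833; s = √(52438.833/5) = 102.4098
CV = 102.4098 / 596.1667 = 0.17178

0.172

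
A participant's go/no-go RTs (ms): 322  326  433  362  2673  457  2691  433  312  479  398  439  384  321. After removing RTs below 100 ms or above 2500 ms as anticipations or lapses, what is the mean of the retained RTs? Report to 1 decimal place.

388.8 ms

Excluded: 2673, 2691
Retained (n=12): Σ = 4666
Mean = 4666/12 = 388.8333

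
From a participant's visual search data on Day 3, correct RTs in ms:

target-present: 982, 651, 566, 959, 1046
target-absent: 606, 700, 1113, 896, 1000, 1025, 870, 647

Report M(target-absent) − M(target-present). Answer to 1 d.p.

16.3 ms

M(target-present) = 4204/5 = 840.800
M(target-absent) = 6857/8 = 857.125
Difference = 857.125 − 840.800 = 16.325 ms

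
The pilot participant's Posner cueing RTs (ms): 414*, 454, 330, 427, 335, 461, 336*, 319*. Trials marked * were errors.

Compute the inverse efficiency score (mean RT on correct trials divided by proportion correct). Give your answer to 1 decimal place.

Correct trials (n=5): 454, 330, 427, 335, 461
Mean correct RT = 2007/5 = 401.4000 ms
Proportion correct = 5/8
IES = 401.4000 / (5/8) = 642.240 ms

642.2 ms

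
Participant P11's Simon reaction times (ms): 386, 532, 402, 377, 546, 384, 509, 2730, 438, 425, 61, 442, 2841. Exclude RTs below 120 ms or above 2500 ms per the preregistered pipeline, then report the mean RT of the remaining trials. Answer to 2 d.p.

444.10 ms

Excluded: 61, 2730, 2841
Retained (n=10): Σ = 4441
Mean = 4441/10 = 444.1000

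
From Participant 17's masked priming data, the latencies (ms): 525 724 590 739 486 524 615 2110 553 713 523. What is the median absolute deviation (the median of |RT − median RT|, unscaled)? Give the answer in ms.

67 ms

Sorted: 486, 523, 524, 525, 553, 590, 615, 713, 724, 739, 2110 → median = 590
|x − 590|: 65, 134, 0, 149, 104, 66, 25, 1520, 37, 123, 67
Sorted deviations: 0, 25, 37, 65, 66, 67, 104, 123, 134, 149, 1520 → MAD = 67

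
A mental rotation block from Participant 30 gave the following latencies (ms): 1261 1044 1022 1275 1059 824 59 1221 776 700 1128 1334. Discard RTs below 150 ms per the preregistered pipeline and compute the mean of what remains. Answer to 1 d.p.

1058.5 ms

Excluded: 59
Retained (n=11): Σ = 11644
Mean = 11644/11 = 1058.5455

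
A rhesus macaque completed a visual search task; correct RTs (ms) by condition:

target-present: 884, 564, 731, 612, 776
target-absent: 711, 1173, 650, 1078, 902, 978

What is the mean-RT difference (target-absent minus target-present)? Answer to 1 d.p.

M(target-present) = 3567/5 = 713.400
M(target-absent) = 5492/6 = 915.333
Difference = 915.333 − 713.400 = 201.933 ms

201.9 ms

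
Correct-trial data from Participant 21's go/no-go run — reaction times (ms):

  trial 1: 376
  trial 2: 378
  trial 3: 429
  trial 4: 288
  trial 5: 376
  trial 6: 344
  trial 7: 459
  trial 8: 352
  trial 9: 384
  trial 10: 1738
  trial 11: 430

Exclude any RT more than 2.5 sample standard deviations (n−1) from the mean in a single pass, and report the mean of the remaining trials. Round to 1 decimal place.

381.6 ms

n = 11, ΣRT = 5554, M = 504.909
Σ(x−M)² = 1694276.91; s = √(1694276.91/10) = 411.616
Cutoffs: 504.909 ± 2.5·411.616 → [-524.1, 1533.9]
Outside: 1738 → excluded.
Retained (n=10): Σ = 3816, mean = 3816/10 = 381.600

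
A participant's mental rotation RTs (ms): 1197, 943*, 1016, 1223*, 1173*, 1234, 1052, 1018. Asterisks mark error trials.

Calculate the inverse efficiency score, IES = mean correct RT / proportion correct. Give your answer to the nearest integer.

1765 ms

Correct trials (n=5): 1197, 1016, 1234, 1052, 1018
Mean correct RT = 5517/5 = 1103.4000 ms
Proportion correct = 5/8
IES = 1103.4000 / (5/8) = 1765.440 ms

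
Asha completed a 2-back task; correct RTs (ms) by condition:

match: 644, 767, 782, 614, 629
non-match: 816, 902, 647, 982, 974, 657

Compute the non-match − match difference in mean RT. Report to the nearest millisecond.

M(match) = 3436/5 = 687.200
M(non-match) = 4978/6 = 829.667
Difference = 829.667 − 687.200 = 142.467 ms

142 ms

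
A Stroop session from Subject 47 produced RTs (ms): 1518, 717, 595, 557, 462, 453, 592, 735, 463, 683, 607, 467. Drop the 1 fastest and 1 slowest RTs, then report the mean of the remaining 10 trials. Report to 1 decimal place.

Sorted: 453, 462, 463, 467, 557, 592, 595, 607, 683, 717, 735, 1518
Drop lowest 1 (453) and highest 1 (1518)
Remaining (n=10): Σ = 5878, mean = 5878/10 = 587.800

587.8 ms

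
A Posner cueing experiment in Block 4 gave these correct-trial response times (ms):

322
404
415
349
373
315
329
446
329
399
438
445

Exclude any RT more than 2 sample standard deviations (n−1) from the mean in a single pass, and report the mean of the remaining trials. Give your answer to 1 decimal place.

380.3 ms

n = 12, ΣRT = 4564, M = 380.333
Σ(x−M)² = 27906.67; s = √(27906.67/11) = 50.368
Cutoffs: 380.333 ± 2·50.368 → [279.6, 481.1]
No RTs fall outside the cutoffs; all 12 retained. Mean = 4564/12 = 380.333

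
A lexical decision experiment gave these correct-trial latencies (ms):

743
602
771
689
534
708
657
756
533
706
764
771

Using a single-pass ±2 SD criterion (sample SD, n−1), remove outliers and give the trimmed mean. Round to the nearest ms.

n = 12, ΣRT = 8234, M = 686.167
Σ(x−M)² = 83985.67; s = √(83985.67/11) = 87.379
Cutoffs: 686.167 ± 2·87.379 → [511.4, 860.9]
No RTs fall outside the cutoffs; all 12 retained. Mean = 8234/12 = 686.167

686 ms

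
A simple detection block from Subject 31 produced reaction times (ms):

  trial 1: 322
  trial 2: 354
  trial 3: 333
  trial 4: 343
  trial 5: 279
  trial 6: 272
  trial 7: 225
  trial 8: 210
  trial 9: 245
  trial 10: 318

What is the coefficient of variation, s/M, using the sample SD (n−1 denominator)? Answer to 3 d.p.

n = 10, Σ = 2901, M = 290.1000
Σ(x−M)² = 23656.900; s = √(23656.900/9) = 51.2693
CV = 51.2693 / 290.1000 = 0.17673

0.177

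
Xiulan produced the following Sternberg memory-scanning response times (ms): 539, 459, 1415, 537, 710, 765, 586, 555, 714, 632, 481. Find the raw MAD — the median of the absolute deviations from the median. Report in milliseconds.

Sorted: 459, 481, 537, 539, 555, 586, 632, 710, 714, 765, 1415 → median = 586
|x − 586|: 47, 127, 829, 49, 124, 179, 0, 31, 128, 46, 105
Sorted deviations: 0, 31, 46, 47, 49, 105, 124, 127, 128, 179, 829 → MAD = 105

105 ms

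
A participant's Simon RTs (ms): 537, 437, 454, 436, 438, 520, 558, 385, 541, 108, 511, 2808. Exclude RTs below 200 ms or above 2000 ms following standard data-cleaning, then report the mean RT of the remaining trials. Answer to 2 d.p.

Excluded: 108, 2808
Retained (n=10): Σ = 4817
Mean = 4817/10 = 481.7000

481.70 ms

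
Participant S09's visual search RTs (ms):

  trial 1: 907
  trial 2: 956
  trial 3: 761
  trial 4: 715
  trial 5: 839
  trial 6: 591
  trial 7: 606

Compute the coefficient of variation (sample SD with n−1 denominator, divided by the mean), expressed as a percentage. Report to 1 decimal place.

n = 7, Σ = 5375, M = 767.8571
Σ(x−M)² = 120136.857; s = √(120136.857/6) = 141.5020
CV = 141.5020 / 767.8571 = 0.18428 = 18.428%

18.4%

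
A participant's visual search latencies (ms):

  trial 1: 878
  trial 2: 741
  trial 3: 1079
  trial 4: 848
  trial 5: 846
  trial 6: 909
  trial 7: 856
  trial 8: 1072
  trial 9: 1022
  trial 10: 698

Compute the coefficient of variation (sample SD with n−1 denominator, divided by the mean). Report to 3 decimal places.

n = 10, Σ = 8949, M = 894.9000
Σ(x−M)² = 150454.900; s = √(150454.900/9) = 129.2951
CV = 129.2951 / 894.9000 = 0.14448

0.144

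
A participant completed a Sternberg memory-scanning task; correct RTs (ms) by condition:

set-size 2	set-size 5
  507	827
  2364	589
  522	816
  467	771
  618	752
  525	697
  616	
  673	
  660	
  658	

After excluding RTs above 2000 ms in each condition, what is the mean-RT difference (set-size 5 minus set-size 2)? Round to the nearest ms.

set-size 2: exclude 2364
M(set-size 2) = 5246/9 = 582.889
M(set-size 5) = 4452/6 = 742.000
Difference = 742.000 − 582.889 = 159.111 ms

159 ms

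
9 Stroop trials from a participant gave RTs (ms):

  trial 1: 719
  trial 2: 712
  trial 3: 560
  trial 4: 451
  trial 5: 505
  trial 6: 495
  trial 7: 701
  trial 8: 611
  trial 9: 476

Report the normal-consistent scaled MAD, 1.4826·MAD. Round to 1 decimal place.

124.5 ms

Sorted: 451, 476, 495, 505, 560, 611, 701, 712, 719 → median = 560
|x − 560| sorted: 0, 51, 55, 65, 84, 109, 141, 152, 159 → MAD = 84
Robust SD ≈ 1.4826 × 84 = 124.538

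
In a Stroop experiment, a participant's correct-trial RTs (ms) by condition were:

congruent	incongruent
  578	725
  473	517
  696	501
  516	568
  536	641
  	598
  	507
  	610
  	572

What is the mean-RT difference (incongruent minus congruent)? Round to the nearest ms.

M(congruent) = 2799/5 = 559.800
M(incongruent) = 5239/9 = 582.111
Difference = 582.111 − 559.800 = 22.311 ms

22 ms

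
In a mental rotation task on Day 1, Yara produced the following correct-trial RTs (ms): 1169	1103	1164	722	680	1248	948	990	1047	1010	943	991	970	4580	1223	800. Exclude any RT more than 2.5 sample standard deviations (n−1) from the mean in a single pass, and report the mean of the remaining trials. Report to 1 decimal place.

n = 16, ΣRT = 19588, M = 1224.250
Σ(x−M)² = 12418117.00; s = √(12418117.00/15) = 909.876
Cutoffs: 1224.250 ± 2.5·909.876 → [-1050.4, 3498.9]
Outside: 4580 → excluded.
Retained (n=15): Σ = 15008, mean = 15008/15 = 1000.533

1000.5 ms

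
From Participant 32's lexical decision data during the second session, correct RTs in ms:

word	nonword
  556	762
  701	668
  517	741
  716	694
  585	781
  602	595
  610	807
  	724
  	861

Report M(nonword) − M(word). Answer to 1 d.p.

M(word) = 4287/7 = 612.429
M(nonword) = 6633/9 = 737.000
Difference = 737.000 − 612.429 = 124.571 ms

124.6 ms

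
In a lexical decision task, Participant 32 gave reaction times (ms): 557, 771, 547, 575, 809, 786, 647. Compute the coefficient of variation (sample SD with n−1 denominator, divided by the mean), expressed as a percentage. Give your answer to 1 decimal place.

n = 7, Σ = 4692, M = 670.2857
Σ(x−M)² = 80429.429; s = √(80429.429/6) = 115.7796
CV = 115.7796 / 670.2857 = 0.17273 = 17.273%

17.3%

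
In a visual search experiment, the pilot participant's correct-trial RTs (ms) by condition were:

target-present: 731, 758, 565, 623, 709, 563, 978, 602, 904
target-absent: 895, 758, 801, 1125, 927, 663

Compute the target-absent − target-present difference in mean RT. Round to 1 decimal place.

146.7 ms

M(target-present) = 6433/9 = 714.778
M(target-absent) = 5169/6 = 861.500
Difference = 861.500 − 714.778 = 146.722 ms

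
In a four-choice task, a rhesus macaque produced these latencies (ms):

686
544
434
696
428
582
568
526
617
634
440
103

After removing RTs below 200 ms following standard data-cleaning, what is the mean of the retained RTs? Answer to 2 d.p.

559.55 ms

Excluded: 103
Retained (n=11): Σ = 6155
Mean = 6155/11 = 559.5455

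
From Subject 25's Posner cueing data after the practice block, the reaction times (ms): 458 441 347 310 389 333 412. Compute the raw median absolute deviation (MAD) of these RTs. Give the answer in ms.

Sorted: 310, 333, 347, 389, 412, 441, 458 → median = 389
|x − 389|: 69, 52, 42, 79, 0, 56, 23
Sorted deviations: 0, 23, 42, 52, 56, 69, 79 → MAD = 52

52 ms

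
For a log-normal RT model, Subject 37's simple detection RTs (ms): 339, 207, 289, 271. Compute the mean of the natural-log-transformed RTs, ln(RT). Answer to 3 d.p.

5.607

ln(RT): 5.8260, 5.3327, 5.6664, 5.6021
Σ ln(RT) = 22.4273
Mean = 22.4273/4 = 5.60682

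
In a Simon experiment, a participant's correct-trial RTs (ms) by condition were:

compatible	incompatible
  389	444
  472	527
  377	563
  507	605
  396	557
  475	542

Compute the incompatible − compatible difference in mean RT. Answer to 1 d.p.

103.7 ms

M(compatible) = 2616/6 = 436.000
M(incompatible) = 3238/6 = 539.667
Difference = 539.667 − 436.000 = 103.667 ms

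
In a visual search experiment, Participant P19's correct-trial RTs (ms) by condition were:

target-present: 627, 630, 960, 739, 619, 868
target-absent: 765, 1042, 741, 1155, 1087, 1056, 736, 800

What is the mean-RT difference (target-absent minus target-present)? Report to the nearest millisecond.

M(target-present) = 4443/6 = 740.500
M(target-absent) = 7382/8 = 922.750
Difference = 922.750 − 740.500 = 182.250 ms

182 ms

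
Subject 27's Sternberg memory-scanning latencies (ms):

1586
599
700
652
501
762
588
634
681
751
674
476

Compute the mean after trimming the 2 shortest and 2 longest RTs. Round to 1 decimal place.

Sorted: 476, 501, 588, 599, 634, 652, 674, 681, 700, 751, 762, 1586
Drop lowest 2 (476, 501) and highest 2 (762, 1586)
Remaining (n=8): Σ = 5279, mean = 5279/8 = 659.875

659.9 ms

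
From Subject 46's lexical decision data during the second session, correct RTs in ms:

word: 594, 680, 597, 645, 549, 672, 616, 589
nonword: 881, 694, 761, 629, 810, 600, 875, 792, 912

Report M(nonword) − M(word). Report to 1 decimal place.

M(word) = 4942/8 = 617.750
M(nonword) = 6954/9 = 772.667
Difference = 772.667 − 617.750 = 154.917 ms

154.9 ms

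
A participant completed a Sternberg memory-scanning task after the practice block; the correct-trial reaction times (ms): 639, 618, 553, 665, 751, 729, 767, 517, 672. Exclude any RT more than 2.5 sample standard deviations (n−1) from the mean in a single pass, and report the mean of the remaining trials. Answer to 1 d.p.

656.8 ms

n = 9, ΣRT = 5911, M = 656.778
Σ(x−M)² = 58669.56; s = √(58669.56/8) = 85.637
Cutoffs: 656.778 ± 2.5·85.637 → [442.7, 870.9]
No RTs fall outside the cutoffs; all 9 retained. Mean = 5911/9 = 656.778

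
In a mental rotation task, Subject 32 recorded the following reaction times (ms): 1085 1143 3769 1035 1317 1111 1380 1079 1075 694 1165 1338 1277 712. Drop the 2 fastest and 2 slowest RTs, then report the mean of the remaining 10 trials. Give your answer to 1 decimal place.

Sorted: 694, 712, 1035, 1075, 1079, 1085, 1111, 1143, 1165, 1277, 1317, 1338, 1380, 3769
Drop lowest 2 (694, 712) and highest 2 (1380, 3769)
Remaining (n=10): Σ = 11625, mean = 11625/10 = 1162.500

1162.5 ms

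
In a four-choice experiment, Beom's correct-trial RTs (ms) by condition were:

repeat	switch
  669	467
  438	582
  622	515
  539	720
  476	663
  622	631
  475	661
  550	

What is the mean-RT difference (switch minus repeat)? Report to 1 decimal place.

M(repeat) = 4391/8 = 548.875
M(switch) = 4239/7 = 605.571
Difference = 605.571 − 548.875 = 56.696 ms

56.7 ms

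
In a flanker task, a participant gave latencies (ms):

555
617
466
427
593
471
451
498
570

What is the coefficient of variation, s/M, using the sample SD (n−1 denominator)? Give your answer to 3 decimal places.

0.133

n = 9, Σ = 4648, M = 516.4444
Σ(x−M)² = 37560.222; s = √(37560.222/8) = 68.5203
CV = 68.5203 / 516.4444 = 0.13268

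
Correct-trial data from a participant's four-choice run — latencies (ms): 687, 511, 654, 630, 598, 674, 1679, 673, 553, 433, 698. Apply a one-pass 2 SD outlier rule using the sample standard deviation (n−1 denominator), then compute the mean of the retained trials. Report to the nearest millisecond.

n = 11, ΣRT = 7790, M = 708.182
Σ(x−M)² = 1105321.64; s = √(1105321.64/10) = 332.464
Cutoffs: 708.182 ± 2·332.464 → [43.3, 1373.1]
Outside: 1679 → excluded.
Retained (n=10): Σ = 6111, mean = 6111/10 = 611.100

611 ms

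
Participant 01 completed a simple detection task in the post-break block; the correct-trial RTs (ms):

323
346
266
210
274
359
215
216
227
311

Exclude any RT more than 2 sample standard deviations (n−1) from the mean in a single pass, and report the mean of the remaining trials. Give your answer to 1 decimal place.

274.7 ms

n = 10, ΣRT = 2747, M = 274.700
Σ(x−M)² = 29388.10; s = √(29388.10/9) = 57.143
Cutoffs: 274.700 ± 2·57.143 → [160.4, 389.0]
No RTs fall outside the cutoffs; all 10 retained. Mean = 2747/10 = 274.700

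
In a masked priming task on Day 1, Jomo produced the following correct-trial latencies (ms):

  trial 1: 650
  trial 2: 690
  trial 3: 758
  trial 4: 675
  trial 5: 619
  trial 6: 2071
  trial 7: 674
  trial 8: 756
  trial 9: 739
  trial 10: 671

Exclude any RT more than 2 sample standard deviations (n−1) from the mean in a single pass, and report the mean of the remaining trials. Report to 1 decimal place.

692.4 ms

n = 10, ΣRT = 8303, M = 830.300
Σ(x−M)² = 1729184.10; s = √(1729184.10/9) = 438.328
Cutoffs: 830.300 ± 2·438.328 → [-46.4, 1707.0]
Outside: 2071 → excluded.
Retained (n=9): Σ = 6232, mean = 6232/9 = 692.444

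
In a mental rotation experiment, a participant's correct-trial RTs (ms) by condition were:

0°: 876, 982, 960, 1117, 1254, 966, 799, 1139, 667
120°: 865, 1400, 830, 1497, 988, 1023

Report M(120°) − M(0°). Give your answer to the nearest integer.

127 ms

M(0°) = 8760/9 = 973.333
M(120°) = 6603/6 = 1100.500
Difference = 1100.500 − 973.333 = 127.167 ms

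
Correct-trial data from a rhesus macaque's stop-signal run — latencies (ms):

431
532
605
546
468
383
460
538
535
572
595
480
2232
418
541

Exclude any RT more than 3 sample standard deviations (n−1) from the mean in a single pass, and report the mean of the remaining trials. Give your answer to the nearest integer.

507 ms

n = 15, ΣRT = 9336, M = 622.400
Σ(x−M)² = 2836019.60; s = √(2836019.60/14) = 450.081
Cutoffs: 622.400 ± 3·450.081 → [-727.8, 1972.6]
Outside: 2232 → excluded.
Retained (n=14): Σ = 7104, mean = 7104/14 = 507.429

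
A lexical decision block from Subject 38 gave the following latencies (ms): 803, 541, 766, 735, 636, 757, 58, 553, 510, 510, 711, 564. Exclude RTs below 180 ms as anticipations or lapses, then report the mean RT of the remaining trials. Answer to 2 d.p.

Excluded: 58
Retained (n=11): Σ = 7086
Mean = 7086/11 = 644.1818

644.18 ms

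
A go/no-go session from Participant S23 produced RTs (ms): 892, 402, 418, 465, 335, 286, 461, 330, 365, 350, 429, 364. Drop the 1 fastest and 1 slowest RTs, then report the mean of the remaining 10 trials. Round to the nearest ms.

392 ms

Sorted: 286, 330, 335, 350, 364, 365, 402, 418, 429, 461, 465, 892
Drop lowest 1 (286) and highest 1 (892)
Remaining (n=10): Σ = 3919, mean = 3919/10 = 391.900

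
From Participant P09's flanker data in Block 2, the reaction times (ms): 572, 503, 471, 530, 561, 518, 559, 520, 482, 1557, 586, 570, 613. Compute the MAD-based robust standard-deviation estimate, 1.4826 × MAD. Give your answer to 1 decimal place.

Sorted: 471, 482, 503, 518, 520, 530, 559, 561, 570, 572, 586, 613, 1557 → median = 559
|x − 559| sorted: 0, 2, 11, 13, 27, 29, 39, 41, 54, 56, 77, 88, 998 → MAD = 39
Robust SD ≈ 1.4826 × 39 = 57.821

57.8 ms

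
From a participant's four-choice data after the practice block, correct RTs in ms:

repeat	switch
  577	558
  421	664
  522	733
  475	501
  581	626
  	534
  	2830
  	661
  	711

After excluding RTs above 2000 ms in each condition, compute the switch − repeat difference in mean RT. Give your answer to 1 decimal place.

switch: exclude 2830
M(repeat) = 2576/5 = 515.200
M(switch) = 4988/8 = 623.500
Difference = 623.500 − 515.200 = 108.300 ms

108.3 ms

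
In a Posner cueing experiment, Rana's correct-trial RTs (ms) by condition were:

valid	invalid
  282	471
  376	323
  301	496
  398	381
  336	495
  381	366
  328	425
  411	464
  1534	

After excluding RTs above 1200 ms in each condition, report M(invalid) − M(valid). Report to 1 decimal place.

76.0 ms

valid: exclude 1534
M(valid) = 2813/8 = 351.625
M(invalid) = 3421/8 = 427.625
Difference = 427.625 − 351.625 = 76.000 ms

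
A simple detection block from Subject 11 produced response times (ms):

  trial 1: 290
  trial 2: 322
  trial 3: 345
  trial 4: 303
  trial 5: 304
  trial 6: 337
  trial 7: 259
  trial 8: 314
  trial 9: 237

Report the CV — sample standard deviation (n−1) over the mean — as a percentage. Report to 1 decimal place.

11.6%

n = 9, Σ = 2711, M = 301.2222
Σ(x−M)² = 9835.556; s = √(9835.556/8) = 35.0634
CV = 35.0634 / 301.2222 = 0.11640 = 11.640%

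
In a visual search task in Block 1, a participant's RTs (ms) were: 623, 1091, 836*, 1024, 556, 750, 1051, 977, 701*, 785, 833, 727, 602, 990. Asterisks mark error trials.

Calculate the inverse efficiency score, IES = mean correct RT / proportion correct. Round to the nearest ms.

973 ms

Correct trials (n=12): 623, 1091, 1024, 556, 750, 1051, 977, 785, 833, 727, 602, 990
Mean correct RT = 10009/12 = 834.0833 ms
Proportion correct = 12/14
IES = 834.0833 / (12/14) = 973.097 ms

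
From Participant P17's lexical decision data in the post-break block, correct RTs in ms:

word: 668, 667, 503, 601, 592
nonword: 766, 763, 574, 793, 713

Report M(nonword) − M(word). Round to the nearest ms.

116 ms

M(word) = 3031/5 = 606.200
M(nonword) = 3609/5 = 721.800
Difference = 721.800 − 606.200 = 115.600 ms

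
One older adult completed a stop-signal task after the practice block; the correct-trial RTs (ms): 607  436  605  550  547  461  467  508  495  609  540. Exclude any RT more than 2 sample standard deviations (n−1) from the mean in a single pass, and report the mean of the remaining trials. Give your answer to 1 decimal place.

n = 11, ΣRT = 5825, M = 529.545
Σ(x−M)² = 37856.73; s = √(37856.73/10) = 61.528
Cutoffs: 529.545 ± 2·61.528 → [406.5, 652.6]
No RTs fall outside the cutoffs; all 11 retained. Mean = 5825/11 = 529.545

529.5 ms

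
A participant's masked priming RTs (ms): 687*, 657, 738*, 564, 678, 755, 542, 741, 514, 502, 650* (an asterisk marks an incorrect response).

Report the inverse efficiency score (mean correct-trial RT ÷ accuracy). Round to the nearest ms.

851 ms

Correct trials (n=8): 657, 564, 678, 755, 542, 741, 514, 502
Mean correct RT = 4953/8 = 619.1250 ms
Proportion correct = 8/11
IES = 619.1250 / (8/11) = 851.297 ms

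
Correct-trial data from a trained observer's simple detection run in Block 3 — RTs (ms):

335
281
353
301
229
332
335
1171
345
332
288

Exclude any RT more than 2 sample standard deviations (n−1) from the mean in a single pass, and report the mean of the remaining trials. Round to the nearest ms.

n = 11, ΣRT = 4302, M = 391.091
Σ(x−M)² = 682246.91; s = √(682246.91/10) = 261.199
Cutoffs: 391.091 ± 2·261.199 → [-131.3, 913.5]
Outside: 1171 → excluded.
Retained (n=10): Σ = 3131, mean = 3131/10 = 313.100

313 ms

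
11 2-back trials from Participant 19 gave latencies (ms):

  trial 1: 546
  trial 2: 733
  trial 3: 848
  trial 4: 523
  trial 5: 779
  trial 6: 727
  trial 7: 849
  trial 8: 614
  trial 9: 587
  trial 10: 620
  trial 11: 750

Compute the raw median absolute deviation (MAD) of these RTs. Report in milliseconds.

113 ms

Sorted: 523, 546, 587, 614, 620, 727, 733, 750, 779, 848, 849 → median = 727
|x − 727|: 181, 6, 121, 204, 52, 0, 122, 113, 140, 107, 23
Sorted deviations: 0, 6, 23, 52, 107, 113, 121, 122, 140, 181, 204 → MAD = 113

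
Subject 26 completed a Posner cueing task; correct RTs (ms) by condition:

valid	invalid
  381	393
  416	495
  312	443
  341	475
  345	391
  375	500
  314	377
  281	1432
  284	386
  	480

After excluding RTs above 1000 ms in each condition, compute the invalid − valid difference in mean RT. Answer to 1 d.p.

invalid: exclude 1432
M(valid) = 3049/9 = 338.778
M(invalid) = 3940/9 = 437.778
Difference = 437.778 − 338.778 = 99.000 ms

99.0 ms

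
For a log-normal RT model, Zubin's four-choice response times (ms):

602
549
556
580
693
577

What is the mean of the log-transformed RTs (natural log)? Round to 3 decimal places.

6.382

ln(RT): 6.4003, 6.3081, 6.3208, 6.3630, 6.5410, 6.3578
Σ ln(RT) = 38.2910
Mean = 38.2910/6 = 6.38184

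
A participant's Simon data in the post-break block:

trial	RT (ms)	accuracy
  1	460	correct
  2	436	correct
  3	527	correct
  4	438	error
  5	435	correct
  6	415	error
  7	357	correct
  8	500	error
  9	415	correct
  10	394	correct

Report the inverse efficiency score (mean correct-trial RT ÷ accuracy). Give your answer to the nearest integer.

Correct trials (n=7): 460, 436, 527, 435, 357, 415, 394
Mean correct RT = 3024/7 = 432.0000 ms
Proportion correct = 7/10
IES = 432.0000 / (7/10) = 617.143 ms

617 ms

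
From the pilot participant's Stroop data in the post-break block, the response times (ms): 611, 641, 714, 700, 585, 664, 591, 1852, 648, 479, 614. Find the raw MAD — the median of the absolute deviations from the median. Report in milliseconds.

Sorted: 479, 585, 591, 611, 614, 641, 648, 664, 700, 714, 1852 → median = 641
|x − 641|: 30, 0, 73, 59, 56, 23, 50, 1211, 7, 162, 27
Sorted deviations: 0, 7, 23, 27, 30, 50, 56, 59, 73, 162, 1211 → MAD = 50

50 ms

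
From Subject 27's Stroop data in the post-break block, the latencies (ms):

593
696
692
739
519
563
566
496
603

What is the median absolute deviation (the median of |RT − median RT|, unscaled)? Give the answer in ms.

74 ms

Sorted: 496, 519, 563, 566, 593, 603, 692, 696, 739 → median = 593
|x − 593|: 0, 103, 99, 146, 74, 30, 27, 97, 10
Sorted deviations: 0, 10, 27, 30, 74, 97, 99, 103, 146 → MAD = 74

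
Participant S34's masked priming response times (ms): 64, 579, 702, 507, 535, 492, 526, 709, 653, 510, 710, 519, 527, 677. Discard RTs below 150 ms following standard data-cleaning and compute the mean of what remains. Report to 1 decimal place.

Excluded: 64
Retained (n=13): Σ = 7646
Mean = 7646/13 = 588.1538

588.2 ms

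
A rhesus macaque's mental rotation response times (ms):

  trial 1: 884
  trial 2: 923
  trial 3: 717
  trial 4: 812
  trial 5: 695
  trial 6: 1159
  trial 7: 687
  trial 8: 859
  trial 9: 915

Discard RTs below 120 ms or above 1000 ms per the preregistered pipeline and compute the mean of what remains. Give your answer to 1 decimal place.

Excluded: 1159
Retained (n=8): Σ = 6492
Mean = 6492/8 = 811.5000

811.5 ms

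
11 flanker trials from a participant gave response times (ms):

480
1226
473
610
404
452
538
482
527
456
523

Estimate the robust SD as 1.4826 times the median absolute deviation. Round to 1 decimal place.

Sorted: 404, 452, 456, 473, 480, 482, 523, 527, 538, 610, 1226 → median = 482
|x − 482| sorted: 0, 2, 9, 26, 30, 41, 45, 56, 78, 128, 744 → MAD = 41
Robust SD ≈ 1.4826 × 41 = 60.787

60.8 ms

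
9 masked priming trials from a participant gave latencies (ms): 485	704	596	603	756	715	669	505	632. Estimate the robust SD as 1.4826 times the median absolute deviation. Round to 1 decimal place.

106.7 ms

Sorted: 485, 505, 596, 603, 632, 669, 704, 715, 756 → median = 632
|x − 632| sorted: 0, 29, 36, 37, 72, 83, 124, 127, 147 → MAD = 72
Robust SD ≈ 1.4826 × 72 = 106.747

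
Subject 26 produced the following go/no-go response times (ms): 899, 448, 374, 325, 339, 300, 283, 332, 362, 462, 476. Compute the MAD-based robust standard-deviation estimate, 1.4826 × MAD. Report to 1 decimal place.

91.9 ms

Sorted: 283, 300, 325, 332, 339, 362, 374, 448, 462, 476, 899 → median = 362
|x − 362| sorted: 0, 12, 23, 30, 37, 62, 79, 86, 100, 114, 537 → MAD = 62
Robust SD ≈ 1.4826 × 62 = 91.921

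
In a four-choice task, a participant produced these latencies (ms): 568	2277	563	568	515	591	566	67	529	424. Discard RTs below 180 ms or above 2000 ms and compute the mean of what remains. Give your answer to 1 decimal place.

Excluded: 67, 2277
Retained (n=8): Σ = 4324
Mean = 4324/8 = 540.5000

540.5 ms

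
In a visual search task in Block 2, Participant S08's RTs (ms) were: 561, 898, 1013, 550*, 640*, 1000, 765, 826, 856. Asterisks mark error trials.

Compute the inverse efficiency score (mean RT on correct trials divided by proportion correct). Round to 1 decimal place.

Correct trials (n=7): 561, 898, 1013, 1000, 765, 826, 856
Mean correct RT = 5919/7 = 845.5714 ms
Proportion correct = 7/9
IES = 845.5714 / (7/9) = 1087.163 ms

1087.2 ms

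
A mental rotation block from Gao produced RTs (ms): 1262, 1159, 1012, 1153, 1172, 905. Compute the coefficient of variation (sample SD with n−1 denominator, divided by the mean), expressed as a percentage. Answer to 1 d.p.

11.6%

n = 6, Σ = 6663, M = 1110.5000
Σ(x−M)² = 82825.500; s = √(82825.500/5) = 128.7055
CV = 128.7055 / 1110.5000 = 0.11590 = 11.590%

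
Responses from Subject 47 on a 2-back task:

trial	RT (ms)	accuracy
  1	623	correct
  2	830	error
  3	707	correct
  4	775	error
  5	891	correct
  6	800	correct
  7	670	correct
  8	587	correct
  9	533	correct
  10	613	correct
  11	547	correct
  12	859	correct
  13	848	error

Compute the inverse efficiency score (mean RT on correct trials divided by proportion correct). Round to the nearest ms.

888 ms

Correct trials (n=10): 623, 707, 891, 800, 670, 587, 533, 613, 547, 859
Mean correct RT = 6830/10 = 683.0000 ms
Proportion correct = 10/13
IES = 683.0000 / (10/13) = 887.900 ms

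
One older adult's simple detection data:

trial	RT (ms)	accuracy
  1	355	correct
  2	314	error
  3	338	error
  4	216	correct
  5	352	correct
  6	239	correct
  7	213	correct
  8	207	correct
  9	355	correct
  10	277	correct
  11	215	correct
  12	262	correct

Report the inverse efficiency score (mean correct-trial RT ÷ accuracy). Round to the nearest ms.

323 ms

Correct trials (n=10): 355, 216, 352, 239, 213, 207, 355, 277, 215, 262
Mean correct RT = 2691/10 = 269.1000 ms
Proportion correct = 10/12
IES = 269.1000 / (10/12) = 322.920 ms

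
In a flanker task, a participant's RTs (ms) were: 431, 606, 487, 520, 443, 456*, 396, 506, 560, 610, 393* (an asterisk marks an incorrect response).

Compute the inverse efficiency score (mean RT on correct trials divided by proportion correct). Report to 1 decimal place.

Correct trials (n=9): 431, 606, 487, 520, 443, 396, 506, 560, 610
Mean correct RT = 4559/9 = 506.5556 ms
Proportion correct = 9/11
IES = 506.5556 / (9/11) = 619.123 ms

619.1 ms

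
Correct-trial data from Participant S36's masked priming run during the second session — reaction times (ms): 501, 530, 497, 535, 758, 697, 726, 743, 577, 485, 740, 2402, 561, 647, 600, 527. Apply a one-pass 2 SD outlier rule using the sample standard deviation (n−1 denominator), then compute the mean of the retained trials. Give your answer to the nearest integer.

n = 16, ΣRT = 11526, M = 720.375
Σ(x−M)² = 3158007.75; s = √(3158007.75/15) = 458.840
Cutoffs: 720.375 ± 2·458.840 → [-197.3, 1638.1]
Outside: 2402 → excluded.
Retained (n=15): Σ = 9124, mean = 9124/15 = 608.267

608 ms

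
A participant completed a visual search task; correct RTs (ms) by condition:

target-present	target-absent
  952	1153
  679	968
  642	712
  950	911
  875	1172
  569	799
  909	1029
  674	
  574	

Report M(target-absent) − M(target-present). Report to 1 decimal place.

M(target-present) = 6824/9 = 758.222
M(target-absent) = 6744/7 = 963.429
Difference = 963.429 − 758.222 = 205.206 ms

205.2 ms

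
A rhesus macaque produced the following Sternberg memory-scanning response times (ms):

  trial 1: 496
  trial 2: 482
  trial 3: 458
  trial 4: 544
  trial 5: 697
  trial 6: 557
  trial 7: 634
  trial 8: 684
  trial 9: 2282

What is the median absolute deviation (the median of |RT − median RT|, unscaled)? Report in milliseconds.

Sorted: 458, 482, 496, 544, 557, 634, 684, 697, 2282 → median = 557
|x − 557|: 61, 75, 99, 13, 140, 0, 77, 127, 1725
Sorted deviations: 0, 13, 61, 75, 77, 99, 127, 140, 1725 → MAD = 77

77 ms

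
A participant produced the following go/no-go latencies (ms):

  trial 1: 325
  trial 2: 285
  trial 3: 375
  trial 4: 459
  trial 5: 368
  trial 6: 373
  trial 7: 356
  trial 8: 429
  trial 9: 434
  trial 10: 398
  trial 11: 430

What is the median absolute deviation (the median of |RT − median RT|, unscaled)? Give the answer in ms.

50 ms

Sorted: 285, 325, 356, 368, 373, 375, 398, 429, 430, 434, 459 → median = 375
|x − 375|: 50, 90, 0, 84, 7, 2, 19, 54, 59, 23, 55
Sorted deviations: 0, 2, 7, 19, 23, 50, 54, 55, 59, 84, 90 → MAD = 50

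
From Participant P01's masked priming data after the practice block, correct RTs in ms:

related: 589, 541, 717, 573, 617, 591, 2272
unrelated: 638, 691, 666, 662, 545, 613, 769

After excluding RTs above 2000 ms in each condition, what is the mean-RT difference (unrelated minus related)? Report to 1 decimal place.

related: exclude 2272
M(related) = 3628/6 = 604.667
M(unrelated) = 4584/7 = 654.857
Difference = 654.857 − 604.667 = 50.190 ms

50.2 ms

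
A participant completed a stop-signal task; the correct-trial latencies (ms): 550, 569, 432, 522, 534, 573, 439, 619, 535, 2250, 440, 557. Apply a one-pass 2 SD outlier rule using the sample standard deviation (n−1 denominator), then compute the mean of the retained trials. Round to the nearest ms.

n = 12, ΣRT = 8020, M = 668.333
Σ(x−M)² = 2767276.67; s = √(2767276.67/11) = 501.568
Cutoffs: 668.333 ± 2·501.568 → [-334.8, 1671.5]
Outside: 2250 → excluded.
Retained (n=11): Σ = 5770, mean = 5770/11 = 524.545

525 ms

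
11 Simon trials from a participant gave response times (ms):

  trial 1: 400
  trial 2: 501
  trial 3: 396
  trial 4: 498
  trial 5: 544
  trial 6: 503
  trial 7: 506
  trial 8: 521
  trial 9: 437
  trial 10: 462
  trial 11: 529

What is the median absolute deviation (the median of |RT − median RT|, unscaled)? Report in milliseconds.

28 ms

Sorted: 396, 400, 437, 462, 498, 501, 503, 506, 521, 529, 544 → median = 501
|x − 501|: 101, 0, 105, 3, 43, 2, 5, 20, 64, 39, 28
Sorted deviations: 0, 2, 3, 5, 20, 28, 39, 43, 64, 101, 105 → MAD = 28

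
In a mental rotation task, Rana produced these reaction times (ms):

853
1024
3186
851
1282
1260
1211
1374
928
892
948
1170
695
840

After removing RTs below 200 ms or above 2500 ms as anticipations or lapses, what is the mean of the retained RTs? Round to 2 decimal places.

1025.23 ms

Excluded: 3186
Retained (n=13): Σ = 13328
Mean = 13328/13 = 1025.2308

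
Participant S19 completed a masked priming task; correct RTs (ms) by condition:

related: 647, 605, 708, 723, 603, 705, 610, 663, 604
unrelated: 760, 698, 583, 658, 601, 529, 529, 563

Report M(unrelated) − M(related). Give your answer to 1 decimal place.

-36.9 ms

M(related) = 5868/9 = 652.000
M(unrelated) = 4921/8 = 615.125
Difference = 615.125 − 652.000 = -36.875 ms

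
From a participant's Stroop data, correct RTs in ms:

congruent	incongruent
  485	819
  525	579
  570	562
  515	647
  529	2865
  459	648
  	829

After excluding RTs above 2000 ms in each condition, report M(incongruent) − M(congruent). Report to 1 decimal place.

incongruent: exclude 2865
M(congruent) = 3083/6 = 513.833
M(incongruent) = 4084/6 = 680.667
Difference = 680.667 − 513.833 = 166.833 ms

166.8 ms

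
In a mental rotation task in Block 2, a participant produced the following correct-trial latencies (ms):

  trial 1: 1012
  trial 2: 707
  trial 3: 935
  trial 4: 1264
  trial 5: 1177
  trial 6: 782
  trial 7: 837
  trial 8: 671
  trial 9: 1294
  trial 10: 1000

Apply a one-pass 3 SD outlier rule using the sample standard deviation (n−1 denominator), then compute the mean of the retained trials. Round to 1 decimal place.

n = 10, ΣRT = 9679, M = 967.900
Σ(x−M)² = 449708.90; s = √(449708.90/9) = 223.534
Cutoffs: 967.900 ± 3·223.534 → [297.3, 1638.5]
No RTs fall outside the cutoffs; all 10 retained. Mean = 9679/10 = 967.900

967.9 ms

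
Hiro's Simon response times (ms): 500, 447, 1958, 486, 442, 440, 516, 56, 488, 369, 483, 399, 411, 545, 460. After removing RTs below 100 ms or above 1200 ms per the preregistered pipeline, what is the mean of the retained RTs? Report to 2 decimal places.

Excluded: 56, 1958
Retained (n=13): Σ = 5986
Mean = 5986/13 = 460.4615

460.46 ms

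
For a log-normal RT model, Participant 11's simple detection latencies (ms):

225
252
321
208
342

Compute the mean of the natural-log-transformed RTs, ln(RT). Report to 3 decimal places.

5.578

ln(RT): 5.4161, 5.5294, 5.7714, 5.3375, 5.8348
Σ ln(RT) = 27.8893
Mean = 27.8893/5 = 5.57786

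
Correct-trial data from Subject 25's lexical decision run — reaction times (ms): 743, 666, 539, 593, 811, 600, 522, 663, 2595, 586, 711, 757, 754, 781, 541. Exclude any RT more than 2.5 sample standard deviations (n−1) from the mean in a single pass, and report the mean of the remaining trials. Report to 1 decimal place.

661.9 ms

n = 15, ΣRT = 11862, M = 790.800
Σ(x−M)² = 3614228.40; s = √(3614228.40/14) = 508.094
Cutoffs: 790.800 ± 2.5·508.094 → [-479.4, 2061.0]
Outside: 2595 → excluded.
Retained (n=14): Σ = 9267, mean = 9267/14 = 661.929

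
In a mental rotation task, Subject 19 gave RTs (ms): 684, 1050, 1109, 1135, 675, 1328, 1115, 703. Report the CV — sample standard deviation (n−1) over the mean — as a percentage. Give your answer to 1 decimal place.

n = 8, Σ = 7799, M = 974.8750
Σ(x−M)² = 442054.875; s = √(442054.875/7) = 251.2980
CV = 251.2980 / 974.8750 = 0.25777 = 25.777%

25.8%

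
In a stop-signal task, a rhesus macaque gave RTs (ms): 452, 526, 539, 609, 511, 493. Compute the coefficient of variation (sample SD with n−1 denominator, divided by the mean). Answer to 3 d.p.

0.100

n = 6, Σ = 3130, M = 521.6667
Σ(x−M)² = 13735.333; s = √(13735.333/5) = 52.4125
CV = 52.4125 / 521.6667 = 0.10047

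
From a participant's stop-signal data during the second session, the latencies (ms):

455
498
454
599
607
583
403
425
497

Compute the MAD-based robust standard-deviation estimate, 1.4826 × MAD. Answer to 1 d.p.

106.7 ms

Sorted: 403, 425, 454, 455, 497, 498, 583, 599, 607 → median = 497
|x − 497| sorted: 0, 1, 42, 43, 72, 86, 94, 102, 110 → MAD = 72
Robust SD ≈ 1.4826 × 72 = 106.747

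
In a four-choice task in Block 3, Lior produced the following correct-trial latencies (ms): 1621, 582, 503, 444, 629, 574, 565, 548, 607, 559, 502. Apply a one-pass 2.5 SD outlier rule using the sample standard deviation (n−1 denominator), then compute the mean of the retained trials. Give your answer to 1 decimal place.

551.3 ms

n = 11, ΣRT = 7134, M = 648.545
Σ(x−M)² = 1067366.73; s = √(1067366.73/10) = 326.706
Cutoffs: 648.545 ± 2.5·326.706 → [-168.2, 1465.3]
Outside: 1621 → excluded.
Retained (n=10): Σ = 5513, mean = 5513/10 = 551.300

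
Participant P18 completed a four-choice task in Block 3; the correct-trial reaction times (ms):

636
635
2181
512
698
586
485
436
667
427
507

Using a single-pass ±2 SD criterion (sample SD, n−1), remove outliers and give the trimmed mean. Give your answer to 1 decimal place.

n = 11, ΣRT = 7770, M = 706.364
Σ(x−M)² = 2478368.55; s = √(2478368.55/10) = 497.832
Cutoffs: 706.364 ± 2·497.832 → [-289.3, 1702.0]
Outside: 2181 → excluded.
Retained (n=10): Σ = 5589, mean = 5589/10 = 558.900

558.9 ms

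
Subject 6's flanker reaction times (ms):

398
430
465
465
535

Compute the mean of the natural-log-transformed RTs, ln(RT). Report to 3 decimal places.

6.123

ln(RT): 5.9865, 6.0638, 6.1420, 6.1420, 6.2823
Σ ln(RT) = 30.6166
Mean = 30.6166/5 = 6.12332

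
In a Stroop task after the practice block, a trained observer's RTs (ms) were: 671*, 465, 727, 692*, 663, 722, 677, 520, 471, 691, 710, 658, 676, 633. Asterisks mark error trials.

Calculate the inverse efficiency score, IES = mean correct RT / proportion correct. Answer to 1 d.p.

Correct trials (n=12): 465, 727, 663, 722, 677, 520, 471, 691, 710, 658, 676, 633
Mean correct RT = 7613/12 = 634.4167 ms
Proportion correct = 12/14
IES = 634.4167 / (12/14) = 740.153 ms

740.2 ms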